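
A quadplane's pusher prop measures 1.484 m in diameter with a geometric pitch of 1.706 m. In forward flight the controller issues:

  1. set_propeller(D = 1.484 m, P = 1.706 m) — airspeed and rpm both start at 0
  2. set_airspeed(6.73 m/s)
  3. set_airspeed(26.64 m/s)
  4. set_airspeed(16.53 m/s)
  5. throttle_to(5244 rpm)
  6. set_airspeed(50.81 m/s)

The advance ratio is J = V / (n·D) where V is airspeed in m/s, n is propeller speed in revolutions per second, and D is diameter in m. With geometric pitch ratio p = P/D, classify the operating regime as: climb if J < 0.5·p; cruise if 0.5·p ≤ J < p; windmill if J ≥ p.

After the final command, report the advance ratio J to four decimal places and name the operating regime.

set_propeller: D = 1.484 m, P = 1.706 m (p = P/D = 1.149596); state ← (V=0, rpm=0)
set_airspeed(6.73): V ← 6.73 m/s
set_airspeed(26.64): V ← 26.64 m/s
set_airspeed(16.53): V ← 16.53 m/s
throttle_to(5244): rpm ← 5244
set_airspeed(50.81): V ← 50.81 m/s
final state: V = 50.81 m/s, rpm = 5244 → n = rpm/60 = 87.400000 rev/s
J = V / (n·D) = 50.81 / (87.400000 × 1.484) = 0.391745
regime bands: climb J<0.5748 | cruise [0.5748, 1.1496) | windmill J≥1.1496
J = 0.3917 → climb

J = 0.3917, regime = climb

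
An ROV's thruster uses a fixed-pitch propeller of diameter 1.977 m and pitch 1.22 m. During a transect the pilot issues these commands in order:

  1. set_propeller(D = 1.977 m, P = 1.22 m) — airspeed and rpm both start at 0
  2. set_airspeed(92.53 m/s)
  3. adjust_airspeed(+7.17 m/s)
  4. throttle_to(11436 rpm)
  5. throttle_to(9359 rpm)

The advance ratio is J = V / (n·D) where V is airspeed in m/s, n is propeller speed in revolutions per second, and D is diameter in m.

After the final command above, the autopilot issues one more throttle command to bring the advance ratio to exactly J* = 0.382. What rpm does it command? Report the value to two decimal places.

rpm = 7920.93

set_propeller: D = 1.977 m, P = 1.22 m (p = P/D = 0.617097); state ← (V=0, rpm=0)
set_airspeed(92.53): V ← 92.53 m/s
adjust_airspeed(+7.17): V ← 92.53 +7.17 = 99.7 m/s
throttle_to(11436): rpm ← 11436
throttle_to(9359): rpm ← 9359
final state: V = 99.7 m/s, rpm = 9359 → n = rpm/60 = 155.983333 rev/s
target J* = 0.382; solve J* = V/(n·D) for n: n = V/(J*·D) = 99.7/(0.382 × 1.977) = 132.015561 rev/s
rpm = 60·n = 7920.933669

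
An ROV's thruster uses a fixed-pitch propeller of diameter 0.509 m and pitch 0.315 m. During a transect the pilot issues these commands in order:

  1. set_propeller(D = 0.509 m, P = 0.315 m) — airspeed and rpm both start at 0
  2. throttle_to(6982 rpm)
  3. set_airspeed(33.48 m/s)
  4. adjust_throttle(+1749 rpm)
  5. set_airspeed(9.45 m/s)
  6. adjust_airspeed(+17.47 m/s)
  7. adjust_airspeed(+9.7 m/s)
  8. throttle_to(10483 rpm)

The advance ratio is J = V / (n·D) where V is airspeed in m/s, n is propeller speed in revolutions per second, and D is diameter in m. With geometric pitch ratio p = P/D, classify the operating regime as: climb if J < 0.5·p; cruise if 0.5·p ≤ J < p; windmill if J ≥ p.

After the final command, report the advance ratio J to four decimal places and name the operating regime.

set_propeller: D = 0.509 m, P = 0.315 m (p = P/D = 0.618861); state ← (V=0, rpm=0)
throttle_to(6982): rpm ← 6982
set_airspeed(33.48): V ← 33.48 m/s
adjust_throttle(+1749): rpm ← 6982 +1749 = 8731
set_airspeed(9.45): V ← 9.45 m/s
adjust_airspeed(+17.47): V ← 9.45 +17.47 = 26.92 m/s
adjust_airspeed(+9.7): V ← 26.92 +9.7 = 36.62 m/s
throttle_to(10483): rpm ← 10483
final state: V = 36.62 m/s, rpm = 10483 → n = rpm/60 = 174.716667 rev/s
J = V / (n·D) = 36.62 / (174.716667 × 0.509) = 0.411781
regime bands: climb J<0.3094 | cruise [0.3094, 0.6189) | windmill J≥0.6189
J = 0.4118 → cruise

J = 0.4118, regime = cruise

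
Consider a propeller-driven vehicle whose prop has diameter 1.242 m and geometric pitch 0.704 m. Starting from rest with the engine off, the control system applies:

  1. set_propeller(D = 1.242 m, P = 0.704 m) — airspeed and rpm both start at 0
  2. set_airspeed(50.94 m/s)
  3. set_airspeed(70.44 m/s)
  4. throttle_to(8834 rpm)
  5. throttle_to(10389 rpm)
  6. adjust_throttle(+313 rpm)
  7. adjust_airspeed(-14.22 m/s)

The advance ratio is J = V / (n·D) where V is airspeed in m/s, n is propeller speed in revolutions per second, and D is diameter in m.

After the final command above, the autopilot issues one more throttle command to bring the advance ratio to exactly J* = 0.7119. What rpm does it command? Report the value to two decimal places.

rpm = 3815.06

set_propeller: D = 1.242 m, P = 0.704 m (p = P/D = 0.566828); state ← (V=0, rpm=0)
set_airspeed(50.94): V ← 50.94 m/s
set_airspeed(70.44): V ← 70.44 m/s
throttle_to(8834): rpm ← 8834
throttle_to(10389): rpm ← 10389
adjust_throttle(+313): rpm ← 10389 +313 = 10702
adjust_airspeed(-14.22): V ← 70.44 -14.22 = 56.22 m/s
final state: V = 56.22 m/s, rpm = 10702 → n = rpm/60 = 178.366667 rev/s
target J* = 0.7119; solve J* = V/(n·D) for n: n = V/(J*·D) = 56.22/(0.7119 × 1.242) = 63.584352 rev/s
rpm = 60·n = 3815.061145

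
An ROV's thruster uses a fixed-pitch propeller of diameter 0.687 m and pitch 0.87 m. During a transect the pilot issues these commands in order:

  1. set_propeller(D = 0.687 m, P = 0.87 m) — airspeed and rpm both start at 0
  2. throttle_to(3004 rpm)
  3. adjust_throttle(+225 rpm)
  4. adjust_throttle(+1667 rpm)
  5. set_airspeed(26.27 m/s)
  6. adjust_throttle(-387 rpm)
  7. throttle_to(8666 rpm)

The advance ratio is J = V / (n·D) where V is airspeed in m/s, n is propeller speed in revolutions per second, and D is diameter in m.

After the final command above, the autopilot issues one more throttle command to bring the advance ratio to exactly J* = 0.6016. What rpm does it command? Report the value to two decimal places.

set_propeller: D = 0.687 m, P = 0.87 m (p = P/D = 1.266376); state ← (V=0, rpm=0)
throttle_to(3004): rpm ← 3004
adjust_throttle(+225): rpm ← 3004 +225 = 3229
adjust_throttle(+1667): rpm ← 3229 +1667 = 4896
set_airspeed(26.27): V ← 26.27 m/s
adjust_throttle(-387): rpm ← 4896 -387 = 4509
throttle_to(8666): rpm ← 8666
final state: V = 26.27 m/s, rpm = 8666 → n = rpm/60 = 144.433333 rev/s
target J* = 0.6016; solve J* = V/(n·D) for n: n = V/(J*·D) = 26.27/(0.6016 × 0.687) = 63.561701 rev/s
rpm = 60·n = 3813.702035

rpm = 3813.70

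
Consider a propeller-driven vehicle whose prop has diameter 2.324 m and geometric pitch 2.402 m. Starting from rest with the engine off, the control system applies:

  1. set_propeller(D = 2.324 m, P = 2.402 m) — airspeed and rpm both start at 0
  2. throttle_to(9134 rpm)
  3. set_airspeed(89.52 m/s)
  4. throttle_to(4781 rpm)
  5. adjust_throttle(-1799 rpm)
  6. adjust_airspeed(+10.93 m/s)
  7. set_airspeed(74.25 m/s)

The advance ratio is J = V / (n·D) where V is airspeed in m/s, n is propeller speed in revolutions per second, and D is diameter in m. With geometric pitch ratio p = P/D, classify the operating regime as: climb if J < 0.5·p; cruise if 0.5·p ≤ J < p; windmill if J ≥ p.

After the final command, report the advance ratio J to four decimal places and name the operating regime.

J = 0.6428, regime = cruise

set_propeller: D = 2.324 m, P = 2.402 m (p = P/D = 1.033563); state ← (V=0, rpm=0)
throttle_to(9134): rpm ← 9134
set_airspeed(89.52): V ← 89.52 m/s
throttle_to(4781): rpm ← 4781
adjust_throttle(-1799): rpm ← 4781 -1799 = 2982
adjust_airspeed(+10.93): V ← 89.52 +10.93 = 100.45 m/s
set_airspeed(74.25): V ← 74.25 m/s
final state: V = 74.25 m/s, rpm = 2982 → n = rpm/60 = 49.700000 rev/s
J = V / (n·D) = 74.25 / (49.700000 × 2.324) = 0.642842
regime bands: climb J<0.5168 | cruise [0.5168, 1.0336) | windmill J≥1.0336
J = 0.6428 → cruise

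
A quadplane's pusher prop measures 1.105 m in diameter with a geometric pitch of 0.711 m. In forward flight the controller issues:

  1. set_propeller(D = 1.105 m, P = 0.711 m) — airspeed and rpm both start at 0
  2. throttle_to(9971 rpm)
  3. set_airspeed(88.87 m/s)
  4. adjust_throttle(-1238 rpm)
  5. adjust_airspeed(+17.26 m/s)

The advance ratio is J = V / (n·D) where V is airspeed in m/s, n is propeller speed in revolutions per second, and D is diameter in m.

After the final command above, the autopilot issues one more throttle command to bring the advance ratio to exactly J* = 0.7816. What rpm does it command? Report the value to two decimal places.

rpm = 7372.97

set_propeller: D = 1.105 m, P = 0.711 m (p = P/D = 0.643439); state ← (V=0, rpm=0)
throttle_to(9971): rpm ← 9971
set_airspeed(88.87): V ← 88.87 m/s
adjust_throttle(-1238): rpm ← 9971 -1238 = 8733
adjust_airspeed(+17.26): V ← 88.87 +17.26 = 106.13 m/s
final state: V = 106.13 m/s, rpm = 8733 → n = rpm/60 = 145.550000 rev/s
target J* = 0.7816; solve J* = V/(n·D) for n: n = V/(J*·D) = 106.13/(0.7816 × 1.105) = 122.882867 rev/s
rpm = 60·n = 7372.972022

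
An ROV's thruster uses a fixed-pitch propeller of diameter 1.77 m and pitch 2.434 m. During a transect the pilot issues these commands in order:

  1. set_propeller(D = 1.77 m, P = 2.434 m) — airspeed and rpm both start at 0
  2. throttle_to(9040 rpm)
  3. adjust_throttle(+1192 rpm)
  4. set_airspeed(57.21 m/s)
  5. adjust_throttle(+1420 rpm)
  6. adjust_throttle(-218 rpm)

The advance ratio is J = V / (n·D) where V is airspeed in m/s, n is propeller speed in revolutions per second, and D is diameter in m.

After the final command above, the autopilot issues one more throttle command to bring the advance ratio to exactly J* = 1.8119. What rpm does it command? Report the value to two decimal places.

rpm = 1070.33

set_propeller: D = 1.77 m, P = 2.434 m (p = P/D = 1.375141); state ← (V=0, rpm=0)
throttle_to(9040): rpm ← 9040
adjust_throttle(+1192): rpm ← 9040 +1192 = 10232
set_airspeed(57.21): V ← 57.21 m/s
adjust_throttle(+1420): rpm ← 10232 +1420 = 11652
adjust_throttle(-218): rpm ← 11652 -218 = 11434
final state: V = 57.21 m/s, rpm = 11434 → n = rpm/60 = 190.566667 rev/s
target J* = 1.8119; solve J* = V/(n·D) for n: n = V/(J*·D) = 57.21/(1.8119 × 1.77) = 17.838752 rev/s
rpm = 60·n = 1070.325092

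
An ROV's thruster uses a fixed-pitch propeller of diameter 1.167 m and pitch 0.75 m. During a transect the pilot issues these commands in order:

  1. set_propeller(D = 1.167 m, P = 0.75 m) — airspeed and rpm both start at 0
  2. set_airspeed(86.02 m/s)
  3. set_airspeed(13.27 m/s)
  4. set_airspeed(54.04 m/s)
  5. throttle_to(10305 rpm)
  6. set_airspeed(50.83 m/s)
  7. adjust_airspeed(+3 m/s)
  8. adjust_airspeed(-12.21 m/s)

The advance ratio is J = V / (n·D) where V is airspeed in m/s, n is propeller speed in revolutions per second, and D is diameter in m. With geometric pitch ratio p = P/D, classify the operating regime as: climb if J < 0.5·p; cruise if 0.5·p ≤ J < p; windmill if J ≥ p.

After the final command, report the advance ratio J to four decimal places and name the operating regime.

J = 0.2077, regime = climb

set_propeller: D = 1.167 m, P = 0.75 m (p = P/D = 0.642674); state ← (V=0, rpm=0)
set_airspeed(86.02): V ← 86.02 m/s
set_airspeed(13.27): V ← 13.27 m/s
set_airspeed(54.04): V ← 54.04 m/s
throttle_to(10305): rpm ← 10305
set_airspeed(50.83): V ← 50.83 m/s
adjust_airspeed(+3): V ← 50.83 +3 = 53.83 m/s
adjust_airspeed(-12.21): V ← 53.83 -12.21 = 41.62 m/s
final state: V = 41.62 m/s, rpm = 10305 → n = rpm/60 = 171.750000 rev/s
J = V / (n·D) = 41.62 / (171.750000 × 1.167) = 0.207651
regime bands: climb J<0.3213 | cruise [0.3213, 0.6427) | windmill J≥0.6427
J = 0.2077 → climb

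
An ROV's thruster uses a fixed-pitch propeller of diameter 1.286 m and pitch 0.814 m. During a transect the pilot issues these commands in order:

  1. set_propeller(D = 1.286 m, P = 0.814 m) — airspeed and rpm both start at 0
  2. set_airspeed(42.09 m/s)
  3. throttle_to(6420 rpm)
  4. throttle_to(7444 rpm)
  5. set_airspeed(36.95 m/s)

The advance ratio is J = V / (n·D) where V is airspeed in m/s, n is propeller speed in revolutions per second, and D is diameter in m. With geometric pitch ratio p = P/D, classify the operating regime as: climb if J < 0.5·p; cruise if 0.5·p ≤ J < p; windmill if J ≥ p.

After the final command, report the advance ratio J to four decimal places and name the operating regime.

set_propeller: D = 1.286 m, P = 0.814 m (p = P/D = 0.632970); state ← (V=0, rpm=0)
set_airspeed(42.09): V ← 42.09 m/s
throttle_to(6420): rpm ← 6420
throttle_to(7444): rpm ← 7444
set_airspeed(36.95): V ← 36.95 m/s
final state: V = 36.95 m/s, rpm = 7444 → n = rpm/60 = 124.066667 rev/s
J = V / (n·D) = 36.95 / (124.066667 × 1.286) = 0.231589
regime bands: climb J<0.3165 | cruise [0.3165, 0.6330) | windmill J≥0.6330
J = 0.2316 → climb

J = 0.2316, regime = climb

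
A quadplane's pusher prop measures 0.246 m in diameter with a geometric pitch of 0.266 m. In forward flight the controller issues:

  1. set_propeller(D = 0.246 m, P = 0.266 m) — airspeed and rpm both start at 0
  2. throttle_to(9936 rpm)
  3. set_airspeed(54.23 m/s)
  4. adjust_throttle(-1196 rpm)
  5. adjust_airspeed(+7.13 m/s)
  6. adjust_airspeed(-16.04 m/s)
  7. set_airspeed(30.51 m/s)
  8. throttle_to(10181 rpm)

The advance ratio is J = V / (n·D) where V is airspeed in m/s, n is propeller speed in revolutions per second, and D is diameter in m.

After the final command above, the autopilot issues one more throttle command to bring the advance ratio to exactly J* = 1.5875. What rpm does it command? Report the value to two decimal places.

set_propeller: D = 0.246 m, P = 0.266 m (p = P/D = 1.081301); state ← (V=0, rpm=0)
throttle_to(9936): rpm ← 9936
set_airspeed(54.23): V ← 54.23 m/s
adjust_throttle(-1196): rpm ← 9936 -1196 = 8740
adjust_airspeed(+7.13): V ← 54.23 +7.13 = 61.36 m/s
adjust_airspeed(-16.04): V ← 61.36 -16.04 = 45.32 m/s
set_airspeed(30.51): V ← 30.51 m/s
throttle_to(10181): rpm ← 10181
final state: V = 30.51 m/s, rpm = 10181 → n = rpm/60 = 169.683333 rev/s
target J* = 1.5875; solve J* = V/(n·D) for n: n = V/(J*·D) = 30.51/(1.5875 × 0.246) = 78.125600 rev/s
rpm = 60·n = 4687.536009

rpm = 4687.54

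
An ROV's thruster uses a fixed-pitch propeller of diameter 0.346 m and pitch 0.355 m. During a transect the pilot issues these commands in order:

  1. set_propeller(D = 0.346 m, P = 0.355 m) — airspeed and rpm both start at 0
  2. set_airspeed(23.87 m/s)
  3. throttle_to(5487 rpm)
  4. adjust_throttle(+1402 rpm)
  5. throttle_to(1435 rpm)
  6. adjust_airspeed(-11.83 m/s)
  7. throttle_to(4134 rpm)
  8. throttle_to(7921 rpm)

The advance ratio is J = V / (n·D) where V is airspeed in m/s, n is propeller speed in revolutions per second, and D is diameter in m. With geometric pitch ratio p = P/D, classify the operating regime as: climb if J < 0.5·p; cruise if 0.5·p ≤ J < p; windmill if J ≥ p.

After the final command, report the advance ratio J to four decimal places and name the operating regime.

set_propeller: D = 0.346 m, P = 0.355 m (p = P/D = 1.026012); state ← (V=0, rpm=0)
set_airspeed(23.87): V ← 23.87 m/s
throttle_to(5487): rpm ← 5487
adjust_throttle(+1402): rpm ← 5487 +1402 = 6889
throttle_to(1435): rpm ← 1435
adjust_airspeed(-11.83): V ← 23.87 -11.83 = 12.04 m/s
throttle_to(4134): rpm ← 4134
throttle_to(7921): rpm ← 7921
final state: V = 12.04 m/s, rpm = 7921 → n = rpm/60 = 132.016667 rev/s
J = V / (n·D) = 12.04 / (132.016667 × 0.346) = 0.263586
regime bands: climb J<0.5130 | cruise [0.5130, 1.0260) | windmill J≥1.0260
J = 0.2636 → climb

J = 0.2636, regime = climb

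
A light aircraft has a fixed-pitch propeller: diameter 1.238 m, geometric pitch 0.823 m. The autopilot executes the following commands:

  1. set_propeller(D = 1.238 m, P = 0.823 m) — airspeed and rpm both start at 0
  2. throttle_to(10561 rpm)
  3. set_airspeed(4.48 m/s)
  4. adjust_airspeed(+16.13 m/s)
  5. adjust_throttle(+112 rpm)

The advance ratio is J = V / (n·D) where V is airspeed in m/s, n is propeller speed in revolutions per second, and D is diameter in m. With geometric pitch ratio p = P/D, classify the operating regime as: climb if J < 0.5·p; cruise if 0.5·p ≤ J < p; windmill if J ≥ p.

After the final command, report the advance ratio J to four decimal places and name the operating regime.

J = 0.0936, regime = climb

set_propeller: D = 1.238 m, P = 0.823 m (p = P/D = 0.664782); state ← (V=0, rpm=0)
throttle_to(10561): rpm ← 10561
set_airspeed(4.48): V ← 4.48 m/s
adjust_airspeed(+16.13): V ← 4.48 +16.13 = 20.61 m/s
adjust_throttle(+112): rpm ← 10561 +112 = 10673
final state: V = 20.61 m/s, rpm = 10673 → n = rpm/60 = 177.883333 rev/s
J = V / (n·D) = 20.61 / (177.883333 × 1.238) = 0.093588
regime bands: climb J<0.3324 | cruise [0.3324, 0.6648) | windmill J≥0.6648
J = 0.0936 → climb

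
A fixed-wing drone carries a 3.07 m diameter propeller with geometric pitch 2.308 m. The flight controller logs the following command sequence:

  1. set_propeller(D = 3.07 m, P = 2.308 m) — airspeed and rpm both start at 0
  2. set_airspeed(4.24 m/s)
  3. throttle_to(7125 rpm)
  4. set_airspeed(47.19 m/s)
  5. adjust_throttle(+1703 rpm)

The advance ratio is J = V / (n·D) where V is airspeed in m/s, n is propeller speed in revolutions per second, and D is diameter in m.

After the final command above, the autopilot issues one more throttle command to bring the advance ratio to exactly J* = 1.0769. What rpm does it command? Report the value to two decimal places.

set_propeller: D = 3.07 m, P = 2.308 m (p = P/D = 0.751792); state ← (V=0, rpm=0)
set_airspeed(4.24): V ← 4.24 m/s
throttle_to(7125): rpm ← 7125
set_airspeed(47.19): V ← 47.19 m/s
adjust_throttle(+1703): rpm ← 7125 +1703 = 8828
final state: V = 47.19 m/s, rpm = 8828 → n = rpm/60 = 147.133333 rev/s
target J* = 1.0769; solve J* = V/(n·D) for n: n = V/(J*·D) = 47.19/(1.0769 × 3.07) = 14.273689 rev/s
rpm = 60·n = 856.421330

rpm = 856.42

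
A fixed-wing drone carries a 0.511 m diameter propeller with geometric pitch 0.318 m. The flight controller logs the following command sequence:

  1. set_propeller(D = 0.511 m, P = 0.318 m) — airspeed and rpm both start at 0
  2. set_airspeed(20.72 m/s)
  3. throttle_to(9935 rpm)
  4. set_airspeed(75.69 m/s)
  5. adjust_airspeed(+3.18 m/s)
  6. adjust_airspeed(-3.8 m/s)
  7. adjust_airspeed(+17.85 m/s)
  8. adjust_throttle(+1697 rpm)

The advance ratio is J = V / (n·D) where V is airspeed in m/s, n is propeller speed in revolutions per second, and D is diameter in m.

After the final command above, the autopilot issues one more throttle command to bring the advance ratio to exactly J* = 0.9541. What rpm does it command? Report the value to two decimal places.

set_propeller: D = 0.511 m, P = 0.318 m (p = P/D = 0.622309); state ← (V=0, rpm=0)
set_airspeed(20.72): V ← 20.72 m/s
throttle_to(9935): rpm ← 9935
set_airspeed(75.69): V ← 75.69 m/s
adjust_airspeed(+3.18): V ← 75.69 +3.18 = 78.87 m/s
adjust_airspeed(-3.8): V ← 78.87 -3.8 = 75.07 m/s
adjust_airspeed(+17.85): V ← 75.07 +17.85 = 92.92 m/s
adjust_throttle(+1697): rpm ← 9935 +1697 = 11632
final state: V = 92.92 m/s, rpm = 11632 → n = rpm/60 = 193.866667 rev/s
target J* = 0.9541; solve J* = V/(n·D) for n: n = V/(J*·D) = 92.92/(0.9541 × 0.511) = 190.587496 rev/s
rpm = 60·n = 11435.249785

rpm = 11435.25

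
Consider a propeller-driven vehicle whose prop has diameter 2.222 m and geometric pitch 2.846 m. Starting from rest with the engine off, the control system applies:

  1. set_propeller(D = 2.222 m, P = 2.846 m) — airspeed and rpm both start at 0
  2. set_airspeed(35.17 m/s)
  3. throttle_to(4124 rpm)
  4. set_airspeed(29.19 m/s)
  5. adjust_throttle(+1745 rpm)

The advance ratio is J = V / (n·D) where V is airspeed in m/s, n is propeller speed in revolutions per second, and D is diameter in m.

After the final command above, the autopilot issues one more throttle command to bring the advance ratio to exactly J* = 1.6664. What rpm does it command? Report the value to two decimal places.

set_propeller: D = 2.222 m, P = 2.846 m (p = P/D = 1.280828); state ← (V=0, rpm=0)
set_airspeed(35.17): V ← 35.17 m/s
throttle_to(4124): rpm ← 4124
set_airspeed(29.19): V ← 29.19 m/s
adjust_throttle(+1745): rpm ← 4124 +1745 = 5869
final state: V = 29.19 m/s, rpm = 5869 → n = rpm/60 = 97.816667 rev/s
target J* = 1.6664; solve J* = V/(n·D) for n: n = V/(J*·D) = 29.19/(1.6664 × 2.222) = 7.883350 rev/s
rpm = 60·n = 473.000973

rpm = 473.00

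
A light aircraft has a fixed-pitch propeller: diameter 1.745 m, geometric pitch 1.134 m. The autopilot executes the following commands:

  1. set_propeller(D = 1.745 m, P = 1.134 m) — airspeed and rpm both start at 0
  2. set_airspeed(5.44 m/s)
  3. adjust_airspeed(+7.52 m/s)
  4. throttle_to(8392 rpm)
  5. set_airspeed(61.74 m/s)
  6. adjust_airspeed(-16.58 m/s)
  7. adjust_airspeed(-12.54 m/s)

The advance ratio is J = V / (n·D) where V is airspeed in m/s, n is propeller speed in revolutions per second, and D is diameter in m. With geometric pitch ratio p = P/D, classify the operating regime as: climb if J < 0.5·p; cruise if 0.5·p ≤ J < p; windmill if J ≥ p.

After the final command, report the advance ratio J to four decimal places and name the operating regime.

J = 0.1337, regime = climb

set_propeller: D = 1.745 m, P = 1.134 m (p = P/D = 0.649857); state ← (V=0, rpm=0)
set_airspeed(5.44): V ← 5.44 m/s
adjust_airspeed(+7.52): V ← 5.44 +7.52 = 12.96 m/s
throttle_to(8392): rpm ← 8392
set_airspeed(61.74): V ← 61.74 m/s
adjust_airspeed(-16.58): V ← 61.74 -16.58 = 45.16 m/s
adjust_airspeed(-12.54): V ← 45.16 -12.54 = 32.62 m/s
final state: V = 32.62 m/s, rpm = 8392 → n = rpm/60 = 139.866667 rev/s
J = V / (n·D) = 32.62 / (139.866667 × 1.745) = 0.133652
regime bands: climb J<0.3249 | cruise [0.3249, 0.6499) | windmill J≥0.6499
J = 0.1337 → climb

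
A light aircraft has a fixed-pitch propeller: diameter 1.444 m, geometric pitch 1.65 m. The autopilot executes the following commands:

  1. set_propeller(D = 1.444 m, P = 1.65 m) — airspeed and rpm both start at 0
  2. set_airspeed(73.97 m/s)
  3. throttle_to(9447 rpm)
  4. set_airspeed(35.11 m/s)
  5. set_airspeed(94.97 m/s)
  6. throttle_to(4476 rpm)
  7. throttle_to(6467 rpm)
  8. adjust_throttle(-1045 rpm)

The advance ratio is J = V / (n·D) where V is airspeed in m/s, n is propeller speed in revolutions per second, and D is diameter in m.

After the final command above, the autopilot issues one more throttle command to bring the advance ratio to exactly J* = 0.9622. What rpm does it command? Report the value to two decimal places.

set_propeller: D = 1.444 m, P = 1.65 m (p = P/D = 1.142659); state ← (V=0, rpm=0)
set_airspeed(73.97): V ← 73.97 m/s
throttle_to(9447): rpm ← 9447
set_airspeed(35.11): V ← 35.11 m/s
set_airspeed(94.97): V ← 94.97 m/s
throttle_to(4476): rpm ← 4476
throttle_to(6467): rpm ← 6467
adjust_throttle(-1045): rpm ← 6467 -1045 = 5422
final state: V = 94.97 m/s, rpm = 5422 → n = rpm/60 = 90.366667 rev/s
target J* = 0.9622; solve J* = V/(n·D) for n: n = V/(J*·D) = 94.97/(0.9622 × 1.444) = 68.352420 rev/s
rpm = 60·n = 4101.145171

rpm = 4101.15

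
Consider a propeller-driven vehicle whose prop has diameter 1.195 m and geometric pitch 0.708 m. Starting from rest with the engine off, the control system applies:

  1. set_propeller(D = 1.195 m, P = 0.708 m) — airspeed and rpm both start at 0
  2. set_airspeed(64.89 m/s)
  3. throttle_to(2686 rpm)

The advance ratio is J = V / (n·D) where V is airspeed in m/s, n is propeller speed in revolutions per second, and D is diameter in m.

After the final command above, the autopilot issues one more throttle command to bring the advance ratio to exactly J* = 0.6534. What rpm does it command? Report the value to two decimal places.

set_propeller: D = 1.195 m, P = 0.708 m (p = P/D = 0.592469); state ← (V=0, rpm=0)
set_airspeed(64.89): V ← 64.89 m/s
throttle_to(2686): rpm ← 2686
final state: V = 64.89 m/s, rpm = 2686 → n = rpm/60 = 44.766667 rev/s
target J* = 0.6534; solve J* = V/(n·D) for n: n = V/(J*·D) = 64.89/(0.6534 × 1.195) = 83.105686 rev/s
rpm = 60·n = 4986.341160

rpm = 4986.34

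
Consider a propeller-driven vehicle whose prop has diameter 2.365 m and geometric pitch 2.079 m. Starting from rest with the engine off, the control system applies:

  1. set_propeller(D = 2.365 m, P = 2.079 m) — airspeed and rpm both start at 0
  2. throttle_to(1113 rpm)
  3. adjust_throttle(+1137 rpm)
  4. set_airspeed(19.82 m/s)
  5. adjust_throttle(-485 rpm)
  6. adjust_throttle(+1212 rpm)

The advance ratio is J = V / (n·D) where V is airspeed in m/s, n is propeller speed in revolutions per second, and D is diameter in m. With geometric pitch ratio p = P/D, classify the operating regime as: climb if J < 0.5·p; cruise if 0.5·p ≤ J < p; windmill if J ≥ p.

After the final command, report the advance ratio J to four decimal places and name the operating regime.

J = 0.1689, regime = climb

set_propeller: D = 2.365 m, P = 2.079 m (p = P/D = 0.879070); state ← (V=0, rpm=0)
throttle_to(1113): rpm ← 1113
adjust_throttle(+1137): rpm ← 1113 +1137 = 2250
set_airspeed(19.82): V ← 19.82 m/s
adjust_throttle(-485): rpm ← 2250 -485 = 1765
adjust_throttle(+1212): rpm ← 1765 +1212 = 2977
final state: V = 19.82 m/s, rpm = 2977 → n = rpm/60 = 49.616667 rev/s
J = V / (n·D) = 19.82 / (49.616667 × 2.365) = 0.168906
regime bands: climb J<0.4395 | cruise [0.4395, 0.8791) | windmill J≥0.8791
J = 0.1689 → climb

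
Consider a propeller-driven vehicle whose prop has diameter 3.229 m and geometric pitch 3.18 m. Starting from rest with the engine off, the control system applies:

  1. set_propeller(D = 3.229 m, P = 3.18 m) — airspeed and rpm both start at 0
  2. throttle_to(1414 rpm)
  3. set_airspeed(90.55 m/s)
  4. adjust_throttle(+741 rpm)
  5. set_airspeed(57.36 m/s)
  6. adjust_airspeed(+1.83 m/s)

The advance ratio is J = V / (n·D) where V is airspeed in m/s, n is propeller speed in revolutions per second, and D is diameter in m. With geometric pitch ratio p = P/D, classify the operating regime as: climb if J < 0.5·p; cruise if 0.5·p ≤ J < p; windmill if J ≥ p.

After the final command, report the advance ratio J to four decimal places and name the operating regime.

J = 0.5104, regime = cruise

set_propeller: D = 3.229 m, P = 3.18 m (p = P/D = 0.984825); state ← (V=0, rpm=0)
throttle_to(1414): rpm ← 1414
set_airspeed(90.55): V ← 90.55 m/s
adjust_throttle(+741): rpm ← 1414 +741 = 2155
set_airspeed(57.36): V ← 57.36 m/s
adjust_airspeed(+1.83): V ← 57.36 +1.83 = 59.19 m/s
final state: V = 59.19 m/s, rpm = 2155 → n = rpm/60 = 35.916667 rev/s
J = V / (n·D) = 59.19 / (35.916667 × 3.229) = 0.510369
regime bands: climb J<0.4924 | cruise [0.4924, 0.9848) | windmill J≥0.9848
J = 0.5104 → cruise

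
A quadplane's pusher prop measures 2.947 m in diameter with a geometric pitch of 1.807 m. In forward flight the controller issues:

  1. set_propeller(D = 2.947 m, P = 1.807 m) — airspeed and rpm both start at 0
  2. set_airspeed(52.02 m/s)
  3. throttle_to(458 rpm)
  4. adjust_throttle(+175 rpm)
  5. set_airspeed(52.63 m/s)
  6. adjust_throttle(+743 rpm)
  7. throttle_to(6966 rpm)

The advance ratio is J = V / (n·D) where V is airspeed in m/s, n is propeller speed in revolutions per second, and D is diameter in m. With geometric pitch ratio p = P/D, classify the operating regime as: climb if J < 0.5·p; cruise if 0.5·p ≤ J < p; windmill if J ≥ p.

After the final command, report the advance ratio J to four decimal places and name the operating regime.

set_propeller: D = 2.947 m, P = 1.807 m (p = P/D = 0.613166); state ← (V=0, rpm=0)
set_airspeed(52.02): V ← 52.02 m/s
throttle_to(458): rpm ← 458
adjust_throttle(+175): rpm ← 458 +175 = 633
set_airspeed(52.63): V ← 52.63 m/s
adjust_throttle(+743): rpm ← 633 +743 = 1376
throttle_to(6966): rpm ← 6966
final state: V = 52.63 m/s, rpm = 6966 → n = rpm/60 = 116.100000 rev/s
J = V / (n·D) = 52.63 / (116.100000 × 2.947) = 0.153823
regime bands: climb J<0.3066 | cruise [0.3066, 0.6132) | windmill J≥0.6132
J = 0.1538 → climb

J = 0.1538, regime = climb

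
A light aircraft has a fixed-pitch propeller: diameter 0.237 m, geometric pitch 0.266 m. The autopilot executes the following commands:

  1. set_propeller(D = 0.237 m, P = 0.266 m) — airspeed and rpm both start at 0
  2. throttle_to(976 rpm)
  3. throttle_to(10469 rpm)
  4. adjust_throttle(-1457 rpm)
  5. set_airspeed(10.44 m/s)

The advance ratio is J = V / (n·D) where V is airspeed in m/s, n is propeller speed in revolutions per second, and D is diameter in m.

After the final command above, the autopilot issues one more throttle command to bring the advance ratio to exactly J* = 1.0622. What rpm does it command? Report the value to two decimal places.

rpm = 2488.27

set_propeller: D = 0.237 m, P = 0.266 m (p = P/D = 1.122363); state ← (V=0, rpm=0)
throttle_to(976): rpm ← 976
throttle_to(10469): rpm ← 10469
adjust_throttle(-1457): rpm ← 10469 -1457 = 9012
set_airspeed(10.44): V ← 10.44 m/s
final state: V = 10.44 m/s, rpm = 9012 → n = rpm/60 = 150.200000 rev/s
target J* = 1.0622; solve J* = V/(n·D) for n: n = V/(J*·D) = 10.44/(1.0622 × 0.237) = 41.471129 rev/s
rpm = 60·n = 2488.267722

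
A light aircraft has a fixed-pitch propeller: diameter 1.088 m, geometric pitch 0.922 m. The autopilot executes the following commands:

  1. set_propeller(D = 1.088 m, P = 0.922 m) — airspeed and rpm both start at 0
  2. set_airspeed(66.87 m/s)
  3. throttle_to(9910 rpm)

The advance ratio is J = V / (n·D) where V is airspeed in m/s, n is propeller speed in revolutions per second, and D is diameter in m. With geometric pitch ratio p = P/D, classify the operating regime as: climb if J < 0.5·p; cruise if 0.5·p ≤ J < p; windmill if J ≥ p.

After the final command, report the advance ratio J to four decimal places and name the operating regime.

set_propeller: D = 1.088 m, P = 0.922 m (p = P/D = 0.847426); state ← (V=0, rpm=0)
set_airspeed(66.87): V ← 66.87 m/s
throttle_to(9910): rpm ← 9910
final state: V = 66.87 m/s, rpm = 9910 → n = rpm/60 = 165.166667 rev/s
J = V / (n·D) = 66.87 / (165.166667 × 1.088) = 0.372117
regime bands: climb J<0.4237 | cruise [0.4237, 0.8474) | windmill J≥0.8474
J = 0.3721 → climb

J = 0.3721, regime = climb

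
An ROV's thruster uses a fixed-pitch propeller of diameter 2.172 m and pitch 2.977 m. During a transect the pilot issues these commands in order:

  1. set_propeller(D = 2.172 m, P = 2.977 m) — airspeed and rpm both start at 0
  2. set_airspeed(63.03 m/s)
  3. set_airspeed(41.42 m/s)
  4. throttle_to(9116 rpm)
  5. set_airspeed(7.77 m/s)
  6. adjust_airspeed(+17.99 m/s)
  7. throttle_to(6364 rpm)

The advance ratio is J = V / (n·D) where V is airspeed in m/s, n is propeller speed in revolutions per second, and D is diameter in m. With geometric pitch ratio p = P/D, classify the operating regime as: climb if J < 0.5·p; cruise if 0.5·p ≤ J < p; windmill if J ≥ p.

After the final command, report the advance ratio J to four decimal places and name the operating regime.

set_propeller: D = 2.172 m, P = 2.977 m (p = P/D = 1.370626); state ← (V=0, rpm=0)
set_airspeed(63.03): V ← 63.03 m/s
set_airspeed(41.42): V ← 41.42 m/s
throttle_to(9116): rpm ← 9116
set_airspeed(7.77): V ← 7.77 m/s
adjust_airspeed(+17.99): V ← 7.77 +17.99 = 25.76 m/s
throttle_to(6364): rpm ← 6364
final state: V = 25.76 m/s, rpm = 6364 → n = rpm/60 = 106.066667 rev/s
J = V / (n·D) = 25.76 / (106.066667 × 2.172) = 0.111817
regime bands: climb J<0.6853 | cruise [0.6853, 1.3706) | windmill J≥1.3706
J = 0.1118 → climb

J = 0.1118, regime = climb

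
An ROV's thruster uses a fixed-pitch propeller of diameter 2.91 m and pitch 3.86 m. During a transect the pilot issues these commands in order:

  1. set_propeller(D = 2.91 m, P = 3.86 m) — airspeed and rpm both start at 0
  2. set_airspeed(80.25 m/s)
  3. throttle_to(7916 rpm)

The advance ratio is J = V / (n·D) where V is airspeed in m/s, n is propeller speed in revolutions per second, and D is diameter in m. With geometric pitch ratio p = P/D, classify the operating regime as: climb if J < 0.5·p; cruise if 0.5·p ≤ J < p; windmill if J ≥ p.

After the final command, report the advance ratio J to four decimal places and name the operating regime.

set_propeller: D = 2.91 m, P = 3.86 m (p = P/D = 1.326460); state ← (V=0, rpm=0)
set_airspeed(80.25): V ← 80.25 m/s
throttle_to(7916): rpm ← 7916
final state: V = 80.25 m/s, rpm = 7916 → n = rpm/60 = 131.933333 rev/s
J = V / (n·D) = 80.25 / (131.933333 × 2.91) = 0.209025
regime bands: climb J<0.6632 | cruise [0.6632, 1.3265) | windmill J≥1.3265
J = 0.2090 → climb

J = 0.2090, regime = climb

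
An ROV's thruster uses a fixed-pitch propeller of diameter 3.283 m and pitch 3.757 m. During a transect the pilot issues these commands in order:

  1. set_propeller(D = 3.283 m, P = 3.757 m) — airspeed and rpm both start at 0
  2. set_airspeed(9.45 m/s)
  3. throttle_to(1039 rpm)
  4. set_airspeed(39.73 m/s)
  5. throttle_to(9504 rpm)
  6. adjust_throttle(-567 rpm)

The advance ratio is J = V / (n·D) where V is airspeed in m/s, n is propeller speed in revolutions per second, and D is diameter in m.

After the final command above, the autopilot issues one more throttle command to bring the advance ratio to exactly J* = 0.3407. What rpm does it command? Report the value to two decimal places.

set_propeller: D = 3.283 m, P = 3.757 m (p = P/D = 1.144380); state ← (V=0, rpm=0)
set_airspeed(9.45): V ← 9.45 m/s
throttle_to(1039): rpm ← 1039
set_airspeed(39.73): V ← 39.73 m/s
throttle_to(9504): rpm ← 9504
adjust_throttle(-567): rpm ← 9504 -567 = 8937
final state: V = 39.73 m/s, rpm = 8937 → n = rpm/60 = 148.950000 rev/s
target J* = 0.3407; solve J* = V/(n·D) for n: n = V/(J*·D) = 39.73/(0.3407 × 3.283) = 35.520212 rev/s
rpm = 60·n = 2131.212718

rpm = 2131.21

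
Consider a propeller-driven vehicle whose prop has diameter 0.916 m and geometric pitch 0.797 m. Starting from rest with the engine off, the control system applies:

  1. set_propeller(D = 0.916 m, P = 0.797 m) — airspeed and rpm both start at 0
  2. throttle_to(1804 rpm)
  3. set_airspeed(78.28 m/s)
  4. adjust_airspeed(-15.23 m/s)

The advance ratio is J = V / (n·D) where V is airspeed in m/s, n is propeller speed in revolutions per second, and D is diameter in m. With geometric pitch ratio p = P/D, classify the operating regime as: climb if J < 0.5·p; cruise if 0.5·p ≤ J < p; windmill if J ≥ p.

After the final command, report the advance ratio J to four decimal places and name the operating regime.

J = 2.2893, regime = windmill

set_propeller: D = 0.916 m, P = 0.797 m (p = P/D = 0.870087); state ← (V=0, rpm=0)
throttle_to(1804): rpm ← 1804
set_airspeed(78.28): V ← 78.28 m/s
adjust_airspeed(-15.23): V ← 78.28 -15.23 = 63.05 m/s
final state: V = 63.05 m/s, rpm = 1804 → n = rpm/60 = 30.066667 rev/s
J = V / (n·D) = 63.05 / (30.066667 × 0.916) = 2.289309
regime bands: climb J<0.4350 | cruise [0.4350, 0.8701) | windmill J≥0.8701
J = 2.2893 → windmill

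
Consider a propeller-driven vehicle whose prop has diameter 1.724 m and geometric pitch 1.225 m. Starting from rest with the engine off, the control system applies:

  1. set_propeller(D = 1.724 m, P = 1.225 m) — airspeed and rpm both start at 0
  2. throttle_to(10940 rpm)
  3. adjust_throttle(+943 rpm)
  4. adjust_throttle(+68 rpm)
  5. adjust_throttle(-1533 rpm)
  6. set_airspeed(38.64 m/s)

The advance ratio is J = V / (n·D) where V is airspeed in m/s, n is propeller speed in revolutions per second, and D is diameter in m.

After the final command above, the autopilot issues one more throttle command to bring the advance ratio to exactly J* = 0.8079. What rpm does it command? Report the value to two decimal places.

rpm = 1664.54

set_propeller: D = 1.724 m, P = 1.225 m (p = P/D = 0.710557); state ← (V=0, rpm=0)
throttle_to(10940): rpm ← 10940
adjust_throttle(+943): rpm ← 10940 +943 = 11883
adjust_throttle(+68): rpm ← 11883 +68 = 11951
adjust_throttle(-1533): rpm ← 11951 -1533 = 10418
set_airspeed(38.64): V ← 38.64 m/s
final state: V = 38.64 m/s, rpm = 10418 → n = rpm/60 = 173.633333 rev/s
target J* = 0.8079; solve J* = V/(n·D) for n: n = V/(J*·D) = 38.64/(0.8079 × 1.724) = 27.742286 rev/s
rpm = 60·n = 1664.537173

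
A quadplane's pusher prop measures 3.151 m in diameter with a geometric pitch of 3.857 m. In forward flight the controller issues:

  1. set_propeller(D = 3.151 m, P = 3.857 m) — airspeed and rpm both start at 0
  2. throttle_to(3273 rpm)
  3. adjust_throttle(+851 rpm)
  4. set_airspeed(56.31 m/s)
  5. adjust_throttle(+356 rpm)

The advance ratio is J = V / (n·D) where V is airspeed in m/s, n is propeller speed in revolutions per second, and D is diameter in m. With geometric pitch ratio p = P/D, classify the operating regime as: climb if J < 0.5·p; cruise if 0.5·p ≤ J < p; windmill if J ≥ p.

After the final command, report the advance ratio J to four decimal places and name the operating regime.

J = 0.2393, regime = climb

set_propeller: D = 3.151 m, P = 3.857 m (p = P/D = 1.224056); state ← (V=0, rpm=0)
throttle_to(3273): rpm ← 3273
adjust_throttle(+851): rpm ← 3273 +851 = 4124
set_airspeed(56.31): V ← 56.31 m/s
adjust_throttle(+356): rpm ← 4124 +356 = 4480
final state: V = 56.31 m/s, rpm = 4480 → n = rpm/60 = 74.666667 rev/s
J = V / (n·D) = 56.31 / (74.666667 × 3.151) = 0.239337
regime bands: climb J<0.6120 | cruise [0.6120, 1.2241) | windmill J≥1.2241
J = 0.2393 → climb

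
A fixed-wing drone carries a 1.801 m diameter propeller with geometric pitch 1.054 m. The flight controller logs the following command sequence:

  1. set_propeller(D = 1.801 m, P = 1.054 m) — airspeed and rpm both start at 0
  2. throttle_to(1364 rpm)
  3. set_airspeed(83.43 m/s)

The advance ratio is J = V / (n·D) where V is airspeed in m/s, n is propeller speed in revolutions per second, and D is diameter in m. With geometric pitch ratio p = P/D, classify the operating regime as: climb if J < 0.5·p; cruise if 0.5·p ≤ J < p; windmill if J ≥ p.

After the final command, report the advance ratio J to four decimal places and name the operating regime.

J = 2.0377, regime = windmill

set_propeller: D = 1.801 m, P = 1.054 m (p = P/D = 0.585230); state ← (V=0, rpm=0)
throttle_to(1364): rpm ← 1364
set_airspeed(83.43): V ← 83.43 m/s
final state: V = 83.43 m/s, rpm = 1364 → n = rpm/60 = 22.733333 rev/s
J = V / (n·D) = 83.43 / (22.733333 × 1.801) = 2.037724
regime bands: climb J<0.2926 | cruise [0.2926, 0.5852) | windmill J≥0.5852
J = 2.0377 → windmill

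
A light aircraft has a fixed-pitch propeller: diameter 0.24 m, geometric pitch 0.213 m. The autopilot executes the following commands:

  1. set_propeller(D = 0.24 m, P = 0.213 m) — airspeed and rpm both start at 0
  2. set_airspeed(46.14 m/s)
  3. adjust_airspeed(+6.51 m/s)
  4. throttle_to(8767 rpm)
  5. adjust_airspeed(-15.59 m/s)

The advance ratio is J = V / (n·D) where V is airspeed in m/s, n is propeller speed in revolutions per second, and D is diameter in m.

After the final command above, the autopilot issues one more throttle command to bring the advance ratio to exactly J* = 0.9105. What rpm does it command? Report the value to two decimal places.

set_propeller: D = 0.24 m, P = 0.213 m (p = P/D = 0.887500); state ← (V=0, rpm=0)
set_airspeed(46.14): V ← 46.14 m/s
adjust_airspeed(+6.51): V ← 46.14 +6.51 = 52.65 m/s
throttle_to(8767): rpm ← 8767
adjust_airspeed(-15.59): V ← 52.65 -15.59 = 37.06 m/s
final state: V = 37.06 m/s, rpm = 8767 → n = rpm/60 = 146.116667 rev/s
target J* = 0.9105; solve J* = V/(n·D) for n: n = V/(J*·D) = 37.06/(0.9105 × 0.24) = 169.595460 rev/s
rpm = 60·n = 10175.727622

rpm = 10175.73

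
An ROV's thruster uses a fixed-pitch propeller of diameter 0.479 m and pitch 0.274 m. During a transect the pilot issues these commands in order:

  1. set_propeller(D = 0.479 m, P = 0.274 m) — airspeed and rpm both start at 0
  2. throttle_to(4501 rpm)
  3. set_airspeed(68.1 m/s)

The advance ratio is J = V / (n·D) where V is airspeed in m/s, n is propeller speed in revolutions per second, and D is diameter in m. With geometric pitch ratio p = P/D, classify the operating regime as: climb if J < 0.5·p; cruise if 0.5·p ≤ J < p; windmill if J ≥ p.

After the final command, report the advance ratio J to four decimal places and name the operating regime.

set_propeller: D = 0.479 m, P = 0.274 m (p = P/D = 0.572025); state ← (V=0, rpm=0)
throttle_to(4501): rpm ← 4501
set_airspeed(68.1): V ← 68.1 m/s
final state: V = 68.1 m/s, rpm = 4501 → n = rpm/60 = 75.016667 rev/s
J = V / (n·D) = 68.1 / (75.016667 × 0.479) = 1.895195
regime bands: climb J<0.2860 | cruise [0.2860, 0.5720) | windmill J≥0.5720
J = 1.8952 → windmill

J = 1.8952, regime = windmill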